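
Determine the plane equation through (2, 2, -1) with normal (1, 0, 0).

The plane through P with normal n = (a, b, c) satisfies n·(r - P) = 0,
i.e. ax + by + cz = a·x₀ + b·y₀ + c·z₀.
d = 1·2 + 0·2 + 0·(-1)
  = 2 + 0 + 0
  = 2
Equation: x = 2

x = 2


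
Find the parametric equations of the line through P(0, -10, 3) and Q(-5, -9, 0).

Direction vector d = Q - P = (-5 + 0, -9 + 10, 0 - 3) = (-5, 1, -3)
Parametric form r = P + t·d:
x = 0 - 5t, y = -10 + t, z = 3 - 3t

x = 0 - 5t, y = -10 + t, z = 3 - 3t


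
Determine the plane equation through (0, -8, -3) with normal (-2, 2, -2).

The plane through P with normal n = (a, b, c) satisfies n·(r - P) = 0,
i.e. ax + by + cz = a·x₀ + b·y₀ + c·z₀.
d = (-2)·0 + 2·(-8) + (-2)·(-3)
  = 0 - 16 + 6
  = -10
Equation: -2x + 2y - 2z = -10

-2x + 2y - 2z = -10


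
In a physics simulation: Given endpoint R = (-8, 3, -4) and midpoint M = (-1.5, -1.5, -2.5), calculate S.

S = 2M - R
  = (2·(-1.5) - (-8), 2·(-1.5) - 3, 2·(-2.5) - (-4))
  = (-3 + 8, -3 - 3, -5 + 4)
  = (5, -6, -1)

(5, -6, -1)


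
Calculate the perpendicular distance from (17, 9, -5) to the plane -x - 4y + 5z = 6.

distance = |a·x₀ + b·y₀ + c·z₀ - d| / √(a² + b² + c²)
  = |(-1)·17 + (-4)·9 + 5·(-5) - 6| / √((-1)² + (-4)² + 5²)
  = |-17 - 36 - 25 - 6| / √(1 + 16 + 25)
  = |-84| / √42
  = 84 / 6.481
  ≈ 12.96

12.96


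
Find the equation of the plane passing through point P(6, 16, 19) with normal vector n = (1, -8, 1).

The plane through P with normal n = (a, b, c) satisfies n·(r - P) = 0,
i.e. ax + by + cz = a·x₀ + b·y₀ + c·z₀.
d = 1·6 + (-8)·16 + 1·19
  = 6 - 128 + 19
  = -103
Equation: x - 8y + z = -103

x - 8y + z = -103


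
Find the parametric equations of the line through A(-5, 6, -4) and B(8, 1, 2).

Direction vector d = B - A = (8 + 5, 1 - 6, 2 + 4) = (13, -5, 6)
Parametric form r = A + t·d:
x = -5 + 13t, y = 6 - 5t, z = -4 + 6t

x = -5 + 13t, y = 6 - 5t, z = -4 + 6t


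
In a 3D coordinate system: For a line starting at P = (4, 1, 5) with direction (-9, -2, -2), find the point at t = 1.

P(t) = P + t·d
  = (4 + (-9)·1, 1 + (-2)·1, 5 + (-2)·1)
  = (4 - 9, 1 - 2, 5 - 2)
  = (-5, -1, 3)

(-5, -1, 3)


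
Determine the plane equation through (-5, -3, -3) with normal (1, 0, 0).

The plane through P with normal n = (a, b, c) satisfies n·(r - P) = 0,
i.e. ax + by + cz = a·x₀ + b·y₀ + c·z₀.
d = 1·(-5) + 0·(-3) + 0·(-3)
  = -5 + 0 + 0
  = -5
Equation: x = -5

x = -5


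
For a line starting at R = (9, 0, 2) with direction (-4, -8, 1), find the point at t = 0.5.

P(t) = R + t·d
  = (9 + (-4)·0.5, 0 + (-8)·0.5, 2 + 1·0.5)
  = (9 - 2, 0 - 4, 2 + 0.5)
  = (7, -4, 2.5)

(7, -4, 2.5)


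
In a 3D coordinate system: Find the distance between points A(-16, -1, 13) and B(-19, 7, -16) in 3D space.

d = √[(x₂-x₁)² + (y₂-y₁)² + (z₂-z₁)²]
  = √[(-3)² + 8² + (-29)²]
  = √[9 + 64 + 841]
  = √914
  ≈ 30.23

30.23


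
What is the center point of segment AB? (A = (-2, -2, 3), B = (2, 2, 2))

M = ((x₁+x₂)/2, (y₁+y₂)/2, (z₁+z₂)/2)
  = ((-2 + 2)/2, (-2 + 2)/2, (3 + 2)/2)
  = (0/2, 0/2, 5/2)
  = (0, 0, 2.5)

(0, 0, 2.5)


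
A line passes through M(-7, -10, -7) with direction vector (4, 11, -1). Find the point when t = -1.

P(t) = M + t·d
  = (-7 + 4·(-1), -10 + 11·(-1), -7 + (-1)·(-1))
  = (-7 - 4, -10 - 11, -7 + 1)
  = (-11, -21, -6)

(-11, -21, -6)


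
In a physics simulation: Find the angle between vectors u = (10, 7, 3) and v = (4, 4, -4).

u·v = 10·4 + 7·4 + 3·(-4) = 40 + 28 - 12 = 56
|u| = √(10² + 7² + 3²) = √158 ≈ 12.57
|v| = √(4² + 4² + (-4)²) = √48 ≈ 6.928
cos θ = (u·v)/(|u||v|) = 56/(12.57·6.928) ≈ 0.643
θ = arccos(0.643) ≈ 49.98°

49.98°


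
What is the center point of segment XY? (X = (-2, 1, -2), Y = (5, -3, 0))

M = ((x₁+x₂)/2, (y₁+y₂)/2, (z₁+z₂)/2)
  = ((-2 + 5)/2, (1 - 3)/2, (-2 + 0)/2)
  = (3/2, -2/2, -2/2)
  = (1.5, -1, -1)

(1.5, -1, -1)


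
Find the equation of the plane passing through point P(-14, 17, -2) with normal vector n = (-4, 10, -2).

The plane through P with normal n = (a, b, c) satisfies n·(r - P) = 0,
i.e. ax + by + cz = a·x₀ + b·y₀ + c·z₀.
d = (-4)·(-14) + 10·17 + (-2)·(-2)
  = 56 + 170 + 4
  = 230
Equation: -4x + 10y - 2z = 230

-4x + 10y - 2z = 230


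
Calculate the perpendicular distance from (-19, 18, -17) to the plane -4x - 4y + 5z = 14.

distance = |a·x₀ + b·y₀ + c·z₀ - d| / √(a² + b² + c²)
  = |(-4)·(-19) + (-4)·18 + 5·(-17) - 14| / √((-4)² + (-4)² + 5²)
  = |76 - 72 - 85 - 14| / √(16 + 16 + 25)
  = |-95| / √57
  = 95 / 7.55
  ≈ 12.58

12.58


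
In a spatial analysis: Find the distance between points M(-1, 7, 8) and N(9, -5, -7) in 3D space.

d = √[(x₂-x₁)² + (y₂-y₁)² + (z₂-z₁)²]
  = √[10² + (-12)² + (-15)²]
  = √[100 + 144 + 225]
  = √469
  ≈ 21.66

21.66


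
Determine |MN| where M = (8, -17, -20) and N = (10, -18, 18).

d = √[(x₂-x₁)² + (y₂-y₁)² + (z₂-z₁)²]
  = √[2² + (-1)² + 38²]
  = √[4 + 1 + 1444]
  = √1449
  ≈ 38.07

38.07


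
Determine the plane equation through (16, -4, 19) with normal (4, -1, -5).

The plane through P with normal n = (a, b, c) satisfies n·(r - P) = 0,
i.e. ax + by + cz = a·x₀ + b·y₀ + c·z₀.
d = 4·16 + (-1)·(-4) + (-5)·19
  = 64 + 4 - 95
  = -27
Equation: 4x - y - 5z = -27

4x - y - 5z = -27


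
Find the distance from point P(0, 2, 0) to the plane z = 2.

distance = |a·x₀ + b·y₀ + c·z₀ - d| / √(a² + b² + c²)
  = |0·0 + 0·2 + 1·0 - 2| / √(0² + 0² + 1²)
  = |0 + 0 + 0 - 2| / √(0 + 0 + 1)
  = |-2| / √1
  = 2 / 1
  ≈ 2

2


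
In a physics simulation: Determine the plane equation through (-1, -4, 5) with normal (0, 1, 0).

The plane through P with normal n = (a, b, c) satisfies n·(r - P) = 0,
i.e. ax + by + cz = a·x₀ + b·y₀ + c·z₀.
d = 0·(-1) + 1·(-4) + 0·5
  = 0 - 4 + 0
  = -4
Equation: y = -4

y = -4


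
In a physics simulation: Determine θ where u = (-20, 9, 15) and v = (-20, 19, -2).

u·v = (-20)·(-20) + 9·19 + 15·(-2) = 400 + 171 - 30 = 541
|u| = √((-20)² + 9² + 15²) = √706 ≈ 26.57
|v| = √((-20)² + 19² + (-2)²) = √765 ≈ 27.66
cos θ = (u·v)/(|u||v|) = 541/(26.57·27.66) ≈ 0.7361
θ = arccos(0.7361) ≈ 42.6°

42.6°


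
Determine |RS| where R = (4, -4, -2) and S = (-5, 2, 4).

d = √[(x₂-x₁)² + (y₂-y₁)² + (z₂-z₁)²]
  = √[(-9)² + 6² + 6²]
  = √[81 + 36 + 36]
  = √153
  ≈ 12.37

12.37


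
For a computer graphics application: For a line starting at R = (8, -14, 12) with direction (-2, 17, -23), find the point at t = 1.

P(t) = R + t·d
  = (8 + (-2)·1, -14 + 17·1, 12 + (-23)·1)
  = (8 - 2, -14 + 17, 12 - 23)
  = (6, 3, -11)

(6, 3, -11)


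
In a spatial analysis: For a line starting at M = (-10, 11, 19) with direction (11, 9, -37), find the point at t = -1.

P(t) = M + t·d
  = (-10 + 11·(-1), 11 + 9·(-1), 19 + (-37)·(-1))
  = (-10 - 11, 11 - 9, 19 + 37)
  = (-21, 2, 56)

(-21, 2, 56)


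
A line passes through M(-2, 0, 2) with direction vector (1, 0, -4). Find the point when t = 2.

P(t) = M + t·d
  = (-2 + 1·2, 0 + 0·2, 2 + (-4)·2)
  = (-2 + 2, 0 + 0, 2 - 8)
  = (0, 0, -6)

(0, 0, -6)


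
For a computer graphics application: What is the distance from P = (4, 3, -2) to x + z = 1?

distance = |a·x₀ + b·y₀ + c·z₀ - d| / √(a² + b² + c²)
  = |1·4 + 0·3 + 1·(-2) - 1| / √(1² + 0² + 1²)
  = |4 + 0 - 2 - 1| / √(1 + 0 + 1)
  = |1| / √2
  = 1 / 1.414
  ≈ 0.7071

0.7071


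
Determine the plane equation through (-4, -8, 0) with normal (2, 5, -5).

The plane through P with normal n = (a, b, c) satisfies n·(r - P) = 0,
i.e. ax + by + cz = a·x₀ + b·y₀ + c·z₀.
d = 2·(-4) + 5·(-8) + (-5)·0
  = -8 - 40 + 0
  = -48
Equation: 2x + 5y - 5z = -48

2x + 5y - 5z = -48


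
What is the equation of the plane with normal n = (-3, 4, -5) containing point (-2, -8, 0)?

The plane through P with normal n = (a, b, c) satisfies n·(r - P) = 0,
i.e. ax + by + cz = a·x₀ + b·y₀ + c·z₀.
d = (-3)·(-2) + 4·(-8) + (-5)·0
  = 6 - 32 + 0
  = -26
Equation: -3x + 4y - 5z = -26

-3x + 4y - 5z = -26


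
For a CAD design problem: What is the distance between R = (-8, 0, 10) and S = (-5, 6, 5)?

d = √[(x₂-x₁)² + (y₂-y₁)² + (z₂-z₁)²]
  = √[3² + 6² + (-5)²]
  = √[9 + 36 + 25]
  = √70
  ≈ 8.367

8.367


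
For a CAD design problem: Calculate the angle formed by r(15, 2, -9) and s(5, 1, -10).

r·s = 15·5 + 2·1 + (-9)·(-10) = 75 + 2 + 90 = 167
|r| = √(15² + 2² + (-9)²) = √310 ≈ 17.61
|s| = √(5² + 1² + (-10)²) = √126 ≈ 11.22
cos θ = (r·s)/(|r||s|) = 167/(17.61·11.22) ≈ 0.845
θ = arccos(0.845) ≈ 32.33°

32.33°


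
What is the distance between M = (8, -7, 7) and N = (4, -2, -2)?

d = √[(x₂-x₁)² + (y₂-y₁)² + (z₂-z₁)²]
  = √[(-4)² + 5² + (-9)²]
  = √[16 + 25 + 81]
  = √122
  ≈ 11.05

11.05


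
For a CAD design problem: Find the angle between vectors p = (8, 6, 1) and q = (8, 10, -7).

p·q = 8·8 + 6·10 + 1·(-7) = 64 + 60 - 7 = 117
|p| = √(8² + 6² + 1²) = √101 ≈ 10.05
|q| = √(8² + 10² + (-7)²) = √213 ≈ 14.59
cos θ = (p·q)/(|p||q|) = 117/(10.05·14.59) ≈ 0.7977
θ = arccos(0.7977) ≈ 37.09°

37.09°


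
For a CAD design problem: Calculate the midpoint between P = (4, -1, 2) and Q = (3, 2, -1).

M = ((x₁+x₂)/2, (y₁+y₂)/2, (z₁+z₂)/2)
  = ((4 + 3)/2, (-1 + 2)/2, (2 - 1)/2)
  = (7/2, 1/2, 1/2)
  = (3.5, 0.5, 0.5)

(3.5, 0.5, 0.5)


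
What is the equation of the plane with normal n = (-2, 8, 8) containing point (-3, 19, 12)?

The plane through P with normal n = (a, b, c) satisfies n·(r - P) = 0,
i.e. ax + by + cz = a·x₀ + b·y₀ + c·z₀.
d = (-2)·(-3) + 8·19 + 8·12
  = 6 + 152 + 96
  = 254
Equation: -2x + 8y + 8z = 254

-2x + 8y + 8z = 254


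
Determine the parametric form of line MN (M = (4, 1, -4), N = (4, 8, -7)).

Direction vector d = N - M = (4 - 4, 8 - 1, -7 + 4) = (0, 7, -3)
Parametric form r = M + t·d:
x = 4, y = 1 + 7t, z = -4 - 3t

x = 4, y = 1 + 7t, z = -4 - 3t


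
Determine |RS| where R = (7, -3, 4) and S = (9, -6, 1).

d = √[(x₂-x₁)² + (y₂-y₁)² + (z₂-z₁)²]
  = √[2² + (-3)² + (-3)²]
  = √[4 + 9 + 9]
  = √22
  ≈ 4.69

4.69


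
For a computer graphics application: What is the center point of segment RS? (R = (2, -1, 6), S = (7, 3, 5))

M = ((x₁+x₂)/2, (y₁+y₂)/2, (z₁+z₂)/2)
  = ((2 + 7)/2, (-1 + 3)/2, (6 + 5)/2)
  = (9/2, 2/2, 11/2)
  = (4.5, 1, 5.5)

(4.5, 1, 5.5)


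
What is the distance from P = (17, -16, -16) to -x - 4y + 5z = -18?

distance = |a·x₀ + b·y₀ + c·z₀ - d| / √(a² + b² + c²)
  = |(-1)·17 + (-4)·(-16) + 5·(-16) - (-18)| / √((-1)² + (-4)² + 5²)
  = |-17 + 64 - 80 + 18| / √(1 + 16 + 25)
  = |-15| / √42
  = 15 / 6.481
  ≈ 2.315

2.315


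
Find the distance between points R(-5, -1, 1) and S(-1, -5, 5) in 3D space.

d = √[(x₂-x₁)² + (y₂-y₁)² + (z₂-z₁)²]
  = √[4² + (-4)² + 4²]
  = √[16 + 16 + 16]
  = √48
  ≈ 6.928

6.928


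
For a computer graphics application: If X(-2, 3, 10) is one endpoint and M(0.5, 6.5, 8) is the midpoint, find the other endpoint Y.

Y = 2M - X
  = (2·0.5 - (-2), 2·6.5 - 3, 2·8 - 10)
  = (1 + 2, 13 - 3, 16 - 10)
  = (3, 10, 6)

(3, 10, 6)


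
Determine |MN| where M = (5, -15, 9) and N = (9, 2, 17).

d = √[(x₂-x₁)² + (y₂-y₁)² + (z₂-z₁)²]
  = √[4² + 17² + 8²]
  = √[16 + 289 + 64]
  = √369
  ≈ 19.21

19.21


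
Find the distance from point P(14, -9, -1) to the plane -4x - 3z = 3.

distance = |a·x₀ + b·y₀ + c·z₀ - d| / √(a² + b² + c²)
  = |(-4)·14 + 0·(-9) + (-3)·(-1) - 3| / √((-4)² + 0² + (-3)²)
  = |-56 + 0 + 3 - 3| / √(16 + 0 + 9)
  = |-56| / √25
  = 56 / 5
  ≈ 11.2

11.2


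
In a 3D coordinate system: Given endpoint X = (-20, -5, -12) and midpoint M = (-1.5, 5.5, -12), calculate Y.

Y = 2M - X
  = (2·(-1.5) - (-20), 2·5.5 - (-5), 2·(-12) - (-12))
  = (-3 + 20, 11 + 5, -24 + 12)
  = (17, 16, -12)

(17, 16, -12)


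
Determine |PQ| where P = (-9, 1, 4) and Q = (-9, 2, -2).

d = √[(x₂-x₁)² + (y₂-y₁)² + (z₂-z₁)²]
  = √[0² + 1² + (-6)²]
  = √[0 + 1 + 36]
  = √37
  ≈ 6.083

6.083


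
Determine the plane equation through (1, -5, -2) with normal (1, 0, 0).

The plane through P with normal n = (a, b, c) satisfies n·(r - P) = 0,
i.e. ax + by + cz = a·x₀ + b·y₀ + c·z₀.
d = 1·1 + 0·(-5) + 0·(-2)
  = 1 + 0 + 0
  = 1
Equation: x = 1

x = 1


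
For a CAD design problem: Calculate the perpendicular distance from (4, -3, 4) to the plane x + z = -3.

distance = |a·x₀ + b·y₀ + c·z₀ - d| / √(a² + b² + c²)
  = |1·4 + 0·(-3) + 1·4 - (-3)| / √(1² + 0² + 1²)
  = |4 + 0 + 4 + 3| / √(1 + 0 + 1)
  = |11| / √2
  = 11 / 1.414
  ≈ 7.778

7.778


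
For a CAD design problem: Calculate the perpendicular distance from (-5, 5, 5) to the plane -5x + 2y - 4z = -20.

distance = |a·x₀ + b·y₀ + c·z₀ - d| / √(a² + b² + c²)
  = |(-5)·(-5) + 2·5 + (-4)·5 - (-20)| / √((-5)² + 2² + (-4)²)
  = |25 + 10 - 20 + 20| / √(25 + 4 + 16)
  = |35| / √45
  = 35 / 6.708
  ≈ 5.217

5.217


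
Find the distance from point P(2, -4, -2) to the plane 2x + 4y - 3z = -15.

distance = |a·x₀ + b·y₀ + c·z₀ - d| / √(a² + b² + c²)
  = |2·2 + 4·(-4) + (-3)·(-2) - (-15)| / √(2² + 4² + (-3)²)
  = |4 - 16 + 6 + 15| / √(4 + 16 + 9)
  = |9| / √29
  = 9 / 5.385
  ≈ 1.671

1.671


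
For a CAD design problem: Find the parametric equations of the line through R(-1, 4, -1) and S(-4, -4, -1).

Direction vector d = S - R = (-4 + 1, -4 - 4, -1 + 1) = (-3, -8, 0)
Parametric form r = R + t·d:
x = -1 - 3t, y = 4 - 8t, z = -1

x = -1 - 3t, y = 4 - 8t, z = -1


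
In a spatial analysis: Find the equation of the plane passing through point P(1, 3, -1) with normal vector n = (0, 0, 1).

The plane through P with normal n = (a, b, c) satisfies n·(r - P) = 0,
i.e. ax + by + cz = a·x₀ + b·y₀ + c·z₀.
d = 0·1 + 0·3 + 1·(-1)
  = 0 + 0 - 1
  = -1
Equation: z = -1

z = -1


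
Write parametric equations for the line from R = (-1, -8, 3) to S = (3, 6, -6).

Direction vector d = S - R = (3 + 1, 6 + 8, -6 - 3) = (4, 14, -9)
Parametric form r = R + t·d:
x = -1 + 4t, y = -8 + 14t, z = 3 - 9t

x = -1 + 4t, y = -8 + 14t, z = 3 - 9t


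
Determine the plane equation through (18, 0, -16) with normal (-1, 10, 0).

The plane through P with normal n = (a, b, c) satisfies n·(r - P) = 0,
i.e. ax + by + cz = a·x₀ + b·y₀ + c·z₀.
d = (-1)·18 + 10·0 + 0·(-16)
  = -18 + 0 + 0
  = -18
Equation: -x + 10y = -18

-x + 10y = -18


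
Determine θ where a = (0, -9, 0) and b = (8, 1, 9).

a·b = 0·8 + (-9)·1 + 0·9 = 0 - 9 + 0 = -9
|a| = √(0² + (-9)² + 0²) = √81 ≈ 9
|b| = √(8² + 1² + 9²) = √146 ≈ 12.08
cos θ = (a·b)/(|a||b|) = -9/(9·12.08) ≈ -0.08276
θ = arccos(-0.08276) ≈ 94.75°

94.75°


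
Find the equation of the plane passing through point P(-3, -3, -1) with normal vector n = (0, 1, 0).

The plane through P with normal n = (a, b, c) satisfies n·(r - P) = 0,
i.e. ax + by + cz = a·x₀ + b·y₀ + c·z₀.
d = 0·(-3) + 1·(-3) + 0·(-1)
  = 0 - 3 + 0
  = -3
Equation: y = -3

y = -3


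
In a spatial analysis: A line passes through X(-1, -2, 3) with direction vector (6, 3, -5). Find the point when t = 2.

P(t) = X + t·d
  = (-1 + 6·2, -2 + 3·2, 3 + (-5)·2)
  = (-1 + 12, -2 + 6, 3 - 10)
  = (11, 4, -7)

(11, 4, -7)


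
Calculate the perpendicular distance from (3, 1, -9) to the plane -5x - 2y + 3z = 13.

distance = |a·x₀ + b·y₀ + c·z₀ - d| / √(a² + b² + c²)
  = |(-5)·3 + (-2)·1 + 3·(-9) - 13| / √((-5)² + (-2)² + 3²)
  = |-15 - 2 - 27 - 13| / √(25 + 4 + 9)
  = |-57| / √38
  = 57 / 6.164
  ≈ 9.247

9.247


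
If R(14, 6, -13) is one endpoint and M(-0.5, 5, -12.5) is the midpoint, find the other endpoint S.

S = 2M - R
  = (2·(-0.5) - 14, 2·5 - 6, 2·(-12.5) - (-13))
  = (-1 - 14, 10 - 6, -25 + 13)
  = (-15, 4, -12)

(-15, 4, -12)


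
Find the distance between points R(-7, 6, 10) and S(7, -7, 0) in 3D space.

d = √[(x₂-x₁)² + (y₂-y₁)² + (z₂-z₁)²]
  = √[14² + (-13)² + (-10)²]
  = √[196 + 169 + 100]
  = √465
  ≈ 21.56

21.56


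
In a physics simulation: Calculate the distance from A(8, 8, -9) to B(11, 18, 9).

d = √[(x₂-x₁)² + (y₂-y₁)² + (z₂-z₁)²]
  = √[3² + 10² + 18²]
  = √[9 + 100 + 324]
  = √433
  ≈ 20.81

20.81


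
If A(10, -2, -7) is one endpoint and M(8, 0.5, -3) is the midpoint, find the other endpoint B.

B = 2M - A
  = (2·8 - 10, 2·0.5 - (-2), 2·(-3) - (-7))
  = (16 - 10, 1 + 2, -6 + 7)
  = (6, 3, 1)

(6, 3, 1)


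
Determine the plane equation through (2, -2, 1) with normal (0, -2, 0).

The plane through P with normal n = (a, b, c) satisfies n·(r - P) = 0,
i.e. ax + by + cz = a·x₀ + b·y₀ + c·z₀.
d = 0·2 + (-2)·(-2) + 0·1
  = 0 + 4 + 0
  = 4
Equation: -2y = 4

-2y = 4


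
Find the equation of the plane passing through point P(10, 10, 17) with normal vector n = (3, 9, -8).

The plane through P with normal n = (a, b, c) satisfies n·(r - P) = 0,
i.e. ax + by + cz = a·x₀ + b·y₀ + c·z₀.
d = 3·10 + 9·10 + (-8)·17
  = 30 + 90 - 136
  = -16
Equation: 3x + 9y - 8z = -16

3x + 9y - 8z = -16


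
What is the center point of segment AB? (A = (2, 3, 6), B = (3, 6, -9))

M = ((x₁+x₂)/2, (y₁+y₂)/2, (z₁+z₂)/2)
  = ((2 + 3)/2, (3 + 6)/2, (6 - 9)/2)
  = (5/2, 9/2, -3/2)
  = (2.5, 4.5, -1.5)

(2.5, 4.5, -1.5)


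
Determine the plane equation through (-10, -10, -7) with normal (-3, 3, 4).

The plane through P with normal n = (a, b, c) satisfies n·(r - P) = 0,
i.e. ax + by + cz = a·x₀ + b·y₀ + c·z₀.
d = (-3)·(-10) + 3·(-10) + 4·(-7)
  = 30 - 30 - 28
  = -28
Equation: -3x + 3y + 4z = -28

-3x + 3y + 4z = -28


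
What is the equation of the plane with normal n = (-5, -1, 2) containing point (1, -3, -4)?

The plane through P with normal n = (a, b, c) satisfies n·(r - P) = 0,
i.e. ax + by + cz = a·x₀ + b·y₀ + c·z₀.
d = (-5)·1 + (-1)·(-3) + 2·(-4)
  = -5 + 3 - 8
  = -10
Equation: -5x - y + 2z = -10

-5x - y + 2z = -10


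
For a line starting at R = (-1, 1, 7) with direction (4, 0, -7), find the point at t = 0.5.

P(t) = R + t·d
  = (-1 + 4·0.5, 1 + 0·0.5, 7 + (-7)·0.5)
  = (-1 + 2, 1 + 0, 7 - 3.5)
  = (1, 1, 3.5)

(1, 1, 3.5)


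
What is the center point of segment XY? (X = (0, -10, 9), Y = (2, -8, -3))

M = ((x₁+x₂)/2, (y₁+y₂)/2, (z₁+z₂)/2)
  = ((0 + 2)/2, (-10 - 8)/2, (9 - 3)/2)
  = (2/2, -18/2, 6/2)
  = (1, -9, 3)

(1, -9, 3)


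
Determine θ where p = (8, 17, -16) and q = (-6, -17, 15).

p·q = 8·(-6) + 17·(-17) + (-16)·15 = -48 - 289 - 240 = -577
|p| = √(8² + 17² + (-16)²) = √609 ≈ 24.68
|q| = √((-6)² + (-17)² + 15²) = √550 ≈ 23.45
cos θ = (p·q)/(|p||q|) = -577/(24.68·23.45) ≈ -0.997
θ = arccos(-0.997) ≈ 175.5°

175.5°


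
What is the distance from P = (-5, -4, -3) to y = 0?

distance = |a·x₀ + b·y₀ + c·z₀ - d| / √(a² + b² + c²)
  = |0·(-5) + 1·(-4) + 0·(-3) - 0| / √(0² + 1² + 0²)
  = |0 - 4 + 0 + 0| / √(0 + 1 + 0)
  = |-4| / √1
  = 4 / 1
  ≈ 4

4


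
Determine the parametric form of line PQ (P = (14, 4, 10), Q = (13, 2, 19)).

Direction vector d = Q - P = (13 - 14, 2 - 4, 19 - 10) = (-1, -2, 9)
Parametric form r = P + t·d:
x = 14 - t, y = 4 - 2t, z = 10 + 9t

x = 14 - t, y = 4 - 2t, z = 10 + 9t


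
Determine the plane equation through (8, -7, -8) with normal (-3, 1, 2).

The plane through P with normal n = (a, b, c) satisfies n·(r - P) = 0,
i.e. ax + by + cz = a·x₀ + b·y₀ + c·z₀.
d = (-3)·8 + 1·(-7) + 2·(-8)
  = -24 - 7 - 16
  = -47
Equation: -3x + y + 2z = -47

-3x + y + 2z = -47


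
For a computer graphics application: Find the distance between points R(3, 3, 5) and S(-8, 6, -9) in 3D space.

d = √[(x₂-x₁)² + (y₂-y₁)² + (z₂-z₁)²]
  = √[(-11)² + 3² + (-14)²]
  = √[121 + 9 + 196]
  = √326
  ≈ 18.06

18.06


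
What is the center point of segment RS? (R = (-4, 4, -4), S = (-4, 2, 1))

M = ((x₁+x₂)/2, (y₁+y₂)/2, (z₁+z₂)/2)
  = ((-4 - 4)/2, (4 + 2)/2, (-4 + 1)/2)
  = (-8/2, 6/2, -3/2)
  = (-4, 3, -1.5)

(-4, 3, -1.5)


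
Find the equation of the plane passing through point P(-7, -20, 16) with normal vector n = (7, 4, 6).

The plane through P with normal n = (a, b, c) satisfies n·(r - P) = 0,
i.e. ax + by + cz = a·x₀ + b·y₀ + c·z₀.
d = 7·(-7) + 4·(-20) + 6·16
  = -49 - 80 + 96
  = -33
Equation: 7x + 4y + 6z = -33

7x + 4y + 6z = -33


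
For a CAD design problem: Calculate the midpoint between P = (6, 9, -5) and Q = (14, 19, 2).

M = ((x₁+x₂)/2, (y₁+y₂)/2, (z₁+z₂)/2)
  = ((6 + 14)/2, (9 + 19)/2, (-5 + 2)/2)
  = (20/2, 28/2, -3/2)
  = (10, 14, -1.5)

(10, 14, -1.5)


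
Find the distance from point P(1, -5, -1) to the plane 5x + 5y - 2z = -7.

distance = |a·x₀ + b·y₀ + c·z₀ - d| / √(a² + b² + c²)
  = |5·1 + 5·(-5) + (-2)·(-1) - (-7)| / √(5² + 5² + (-2)²)
  = |5 - 25 + 2 + 7| / √(25 + 25 + 4)
  = |-11| / √54
  = 11 / 7.348
  ≈ 1.497

1.497


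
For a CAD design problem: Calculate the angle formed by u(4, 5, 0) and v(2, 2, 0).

u·v = 4·2 + 5·2 + 0·0 = 8 + 10 + 0 = 18
|u| = √(4² + 5² + 0²) = √41 ≈ 6.403
|v| = √(2² + 2² + 0²) = √8 ≈ 2.828
cos θ = (u·v)/(|u||v|) = 18/(6.403·2.828) ≈ 0.9939
θ = arccos(0.9939) ≈ 6.34°

6.34°


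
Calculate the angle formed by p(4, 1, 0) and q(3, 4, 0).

p·q = 4·3 + 1·4 + 0·0 = 12 + 4 + 0 = 16
|p| = √(4² + 1² + 0²) = √17 ≈ 4.123
|q| = √(3² + 4² + 0²) = √25 ≈ 5
cos θ = (p·q)/(|p||q|) = 16/(4.123·5) ≈ 0.7761
θ = arccos(0.7761) ≈ 39.09°

39.09°


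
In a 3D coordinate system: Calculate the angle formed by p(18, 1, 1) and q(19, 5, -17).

p·q = 18·19 + 1·5 + 1·(-17) = 342 + 5 - 17 = 330
|p| = √(18² + 1² + 1²) = √326 ≈ 18.06
|q| = √(19² + 5² + (-17)²) = √675 ≈ 25.98
cos θ = (p·q)/(|p||q|) = 330/(18.06·25.98) ≈ 0.7035
θ = arccos(0.7035) ≈ 45.29°

45.29°


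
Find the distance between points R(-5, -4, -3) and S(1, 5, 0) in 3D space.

d = √[(x₂-x₁)² + (y₂-y₁)² + (z₂-z₁)²]
  = √[6² + 9² + 3²]
  = √[36 + 81 + 9]
  = √126
  ≈ 11.22

11.22


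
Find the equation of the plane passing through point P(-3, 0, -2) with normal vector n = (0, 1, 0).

The plane through P with normal n = (a, b, c) satisfies n·(r - P) = 0,
i.e. ax + by + cz = a·x₀ + b·y₀ + c·z₀.
d = 0·(-3) + 1·0 + 0·(-2)
  = 0 + 0 + 0
  = 0
Equation: y = 0

y = 0


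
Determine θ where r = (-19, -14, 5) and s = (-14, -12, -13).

r·s = (-19)·(-14) + (-14)·(-12) + 5·(-13) = 266 + 168 - 65 = 369
|r| = √((-19)² + (-14)² + 5²) = √582 ≈ 24.12
|s| = √((-14)² + (-12)² + (-13)²) = √509 ≈ 22.56
cos θ = (r·s)/(|r||s|) = 369/(24.12·22.56) ≈ 0.678
θ = arccos(0.678) ≈ 47.32°

47.32°


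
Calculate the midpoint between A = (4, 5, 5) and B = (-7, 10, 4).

M = ((x₁+x₂)/2, (y₁+y₂)/2, (z₁+z₂)/2)
  = ((4 - 7)/2, (5 + 10)/2, (5 + 4)/2)
  = (-3/2, 15/2, 9/2)
  = (-1.5, 7.5, 4.5)

(-1.5, 7.5, 4.5)


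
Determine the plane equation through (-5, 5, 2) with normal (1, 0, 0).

The plane through P with normal n = (a, b, c) satisfies n·(r - P) = 0,
i.e. ax + by + cz = a·x₀ + b·y₀ + c·z₀.
d = 1·(-5) + 0·5 + 0·2
  = -5 + 0 + 0
  = -5
Equation: x = -5

x = -5


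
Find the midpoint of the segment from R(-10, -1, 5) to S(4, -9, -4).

M = ((x₁+x₂)/2, (y₁+y₂)/2, (z₁+z₂)/2)
  = ((-10 + 4)/2, (-1 - 9)/2, (5 - 4)/2)
  = (-6/2, -10/2, 1/2)
  = (-3, -5, 0.5)

(-3, -5, 0.5)


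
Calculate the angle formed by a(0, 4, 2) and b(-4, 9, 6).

a·b = 0·(-4) + 4·9 + 2·6 = 0 + 36 + 12 = 48
|a| = √(0² + 4² + 2²) = √20 ≈ 4.472
|b| = √((-4)² + 9² + 6²) = √133 ≈ 11.53
cos θ = (a·b)/(|a||b|) = 48/(4.472·11.53) ≈ 0.9307
θ = arccos(0.9307) ≈ 21.46°

21.46°


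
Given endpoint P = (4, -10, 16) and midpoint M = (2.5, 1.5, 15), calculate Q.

Q = 2M - P
  = (2·2.5 - 4, 2·1.5 - (-10), 2·15 - 16)
  = (5 - 4, 3 + 10, 30 - 16)
  = (1, 13, 14)

(1, 13, 14)


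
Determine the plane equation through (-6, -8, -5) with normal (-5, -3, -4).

The plane through P with normal n = (a, b, c) satisfies n·(r - P) = 0,
i.e. ax + by + cz = a·x₀ + b·y₀ + c·z₀.
d = (-5)·(-6) + (-3)·(-8) + (-4)·(-5)
  = 30 + 24 + 20
  = 74
Equation: -5x - 3y - 4z = 74

-5x - 3y - 4z = 74


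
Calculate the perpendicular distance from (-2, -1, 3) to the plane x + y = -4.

distance = |a·x₀ + b·y₀ + c·z₀ - d| / √(a² + b² + c²)
  = |1·(-2) + 1·(-1) + 0·3 - (-4)| / √(1² + 1² + 0²)
  = |-2 - 1 + 0 + 4| / √(1 + 1 + 0)
  = |1| / √2
  = 1 / 1.414
  ≈ 0.7071

0.7071


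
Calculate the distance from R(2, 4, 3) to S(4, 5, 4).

d = √[(x₂-x₁)² + (y₂-y₁)² + (z₂-z₁)²]
  = √[2² + 1² + 1²]
  = √[4 + 1 + 1]
  = √6
  ≈ 2.449

2.449


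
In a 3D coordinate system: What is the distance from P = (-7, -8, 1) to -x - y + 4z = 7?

distance = |a·x₀ + b·y₀ + c·z₀ - d| / √(a² + b² + c²)
  = |(-1)·(-7) + (-1)·(-8) + 4·1 - 7| / √((-1)² + (-1)² + 4²)
  = |7 + 8 + 4 - 7| / √(1 + 1 + 16)
  = |12| / √18
  = 12 / 4.243
  ≈ 2.828

2.828


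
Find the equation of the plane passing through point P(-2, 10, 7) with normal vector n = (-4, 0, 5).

The plane through P with normal n = (a, b, c) satisfies n·(r - P) = 0,
i.e. ax + by + cz = a·x₀ + b·y₀ + c·z₀.
d = (-4)·(-2) + 0·10 + 5·7
  = 8 + 0 + 35
  = 43
Equation: -4x + 5z = 43

-4x + 5z = 43


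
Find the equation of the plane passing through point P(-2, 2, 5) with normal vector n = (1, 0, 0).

The plane through P with normal n = (a, b, c) satisfies n·(r - P) = 0,
i.e. ax + by + cz = a·x₀ + b·y₀ + c·z₀.
d = 1·(-2) + 0·2 + 0·5
  = -2 + 0 + 0
  = -2
Equation: x = -2

x = -2


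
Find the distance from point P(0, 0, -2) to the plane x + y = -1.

distance = |a·x₀ + b·y₀ + c·z₀ - d| / √(a² + b² + c²)
  = |1·0 + 1·0 + 0·(-2) - (-1)| / √(1² + 1² + 0²)
  = |0 + 0 + 0 + 1| / √(1 + 1 + 0)
  = |1| / √2
  = 1 / 1.414
  ≈ 0.7071

0.7071


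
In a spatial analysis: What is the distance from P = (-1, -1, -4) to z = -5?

distance = |a·x₀ + b·y₀ + c·z₀ - d| / √(a² + b² + c²)
  = |0·(-1) + 0·(-1) + 1·(-4) - (-5)| / √(0² + 0² + 1²)
  = |0 + 0 - 4 + 5| / √(0 + 0 + 1)
  = |1| / √1
  = 1 / 1
  ≈ 1

1


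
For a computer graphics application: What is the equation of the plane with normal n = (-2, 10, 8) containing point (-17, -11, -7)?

The plane through P with normal n = (a, b, c) satisfies n·(r - P) = 0,
i.e. ax + by + cz = a·x₀ + b·y₀ + c·z₀.
d = (-2)·(-17) + 10·(-11) + 8·(-7)
  = 34 - 110 - 56
  = -132
Equation: -2x + 10y + 8z = -132

-2x + 10y + 8z = -132


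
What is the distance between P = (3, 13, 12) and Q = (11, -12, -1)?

d = √[(x₂-x₁)² + (y₂-y₁)² + (z₂-z₁)²]
  = √[8² + (-25)² + (-13)²]
  = √[64 + 625 + 169]
  = √858
  ≈ 29.29

29.29


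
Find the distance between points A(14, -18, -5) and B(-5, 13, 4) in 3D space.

d = √[(x₂-x₁)² + (y₂-y₁)² + (z₂-z₁)²]
  = √[(-19)² + 31² + 9²]
  = √[361 + 961 + 81]
  = √1403
  ≈ 37.46

37.46


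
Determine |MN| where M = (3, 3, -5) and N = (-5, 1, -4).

d = √[(x₂-x₁)² + (y₂-y₁)² + (z₂-z₁)²]
  = √[(-8)² + (-2)² + 1²]
  = √[64 + 4 + 1]
  = √69
  ≈ 8.307

8.307


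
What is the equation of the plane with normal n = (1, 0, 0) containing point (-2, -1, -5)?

The plane through P with normal n = (a, b, c) satisfies n·(r - P) = 0,
i.e. ax + by + cz = a·x₀ + b·y₀ + c·z₀.
d = 1·(-2) + 0·(-1) + 0·(-5)
  = -2 + 0 + 0
  = -2
Equation: x = -2

x = -2


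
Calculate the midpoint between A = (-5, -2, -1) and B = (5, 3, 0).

M = ((x₁+x₂)/2, (y₁+y₂)/2, (z₁+z₂)/2)
  = ((-5 + 5)/2, (-2 + 3)/2, (-1 + 0)/2)
  = (0/2, 1/2, -1/2)
  = (0, 0.5, -0.5)

(0, 0.5, -0.5)


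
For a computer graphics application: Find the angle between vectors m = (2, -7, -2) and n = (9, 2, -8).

m·n = 2·9 + (-7)·2 + (-2)·(-8) = 18 - 14 + 16 = 20
|m| = √(2² + (-7)² + (-2)²) = √57 ≈ 7.55
|n| = √(9² + 2² + (-8)²) = √149 ≈ 12.21
cos θ = (m·n)/(|m||n|) = 20/(7.55·12.21) ≈ 0.217
θ = arccos(0.217) ≈ 77.47°

77.47°


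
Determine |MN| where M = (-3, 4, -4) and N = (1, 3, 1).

d = √[(x₂-x₁)² + (y₂-y₁)² + (z₂-z₁)²]
  = √[4² + (-1)² + 5²]
  = √[16 + 1 + 25]
  = √42
  ≈ 6.481

6.481


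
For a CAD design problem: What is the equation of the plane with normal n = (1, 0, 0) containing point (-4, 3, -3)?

The plane through P with normal n = (a, b, c) satisfies n·(r - P) = 0,
i.e. ax + by + cz = a·x₀ + b·y₀ + c·z₀.
d = 1·(-4) + 0·3 + 0·(-3)
  = -4 + 0 + 0
  = -4
Equation: x = -4

x = -4


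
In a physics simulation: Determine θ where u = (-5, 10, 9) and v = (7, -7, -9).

u·v = (-5)·7 + 10·(-7) + 9·(-9) = -35 - 70 - 81 = -186
|u| = √((-5)² + 10² + 9²) = √206 ≈ 14.35
|v| = √(7² + (-7)² + (-9)²) = √179 ≈ 13.38
cos θ = (u·v)/(|u||v|) = -186/(14.35·13.38) ≈ -0.9686
θ = arccos(-0.9686) ≈ 165.6°

165.6°


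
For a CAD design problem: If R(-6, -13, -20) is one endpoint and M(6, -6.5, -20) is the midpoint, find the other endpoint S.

S = 2M - R
  = (2·6 - (-6), 2·(-6.5) - (-13), 2·(-20) - (-20))
  = (12 + 6, -13 + 13, -40 + 20)
  = (18, 0, -20)

(18, 0, -20)


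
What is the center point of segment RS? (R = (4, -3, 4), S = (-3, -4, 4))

M = ((x₁+x₂)/2, (y₁+y₂)/2, (z₁+z₂)/2)
  = ((4 - 3)/2, (-3 - 4)/2, (4 + 4)/2)
  = (1/2, -7/2, 8/2)
  = (0.5, -3.5, 4)

(0.5, -3.5, 4)


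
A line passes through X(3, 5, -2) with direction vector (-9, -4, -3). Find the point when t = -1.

P(t) = X + t·d
  = (3 + (-9)·(-1), 5 + (-4)·(-1), -2 + (-3)·(-1))
  = (3 + 9, 5 + 4, -2 + 3)
  = (12, 9, 1)

(12, 9, 1)


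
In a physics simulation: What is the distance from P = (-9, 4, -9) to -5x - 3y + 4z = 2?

distance = |a·x₀ + b·y₀ + c·z₀ - d| / √(a² + b² + c²)
  = |(-5)·(-9) + (-3)·4 + 4·(-9) - 2| / √((-5)² + (-3)² + 4²)
  = |45 - 12 - 36 - 2| / √(25 + 9 + 16)
  = |-5| / √50
  = 5 / 7.071
  ≈ 0.7071

0.7071


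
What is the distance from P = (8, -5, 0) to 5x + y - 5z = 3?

distance = |a·x₀ + b·y₀ + c·z₀ - d| / √(a² + b² + c²)
  = |5·8 + 1·(-5) + (-5)·0 - 3| / √(5² + 1² + (-5)²)
  = |40 - 5 + 0 - 3| / √(25 + 1 + 25)
  = |32| / √51
  = 32 / 7.141
  ≈ 4.481

4.481


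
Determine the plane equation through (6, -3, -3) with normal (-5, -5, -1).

The plane through P with normal n = (a, b, c) satisfies n·(r - P) = 0,
i.e. ax + by + cz = a·x₀ + b·y₀ + c·z₀.
d = (-5)·6 + (-5)·(-3) + (-1)·(-3)
  = -30 + 15 + 3
  = -12
Equation: -5x - 5y - z = -12

-5x - 5y - z = -12


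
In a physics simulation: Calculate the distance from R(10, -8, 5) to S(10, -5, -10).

d = √[(x₂-x₁)² + (y₂-y₁)² + (z₂-z₁)²]
  = √[0² + 3² + (-15)²]
  = √[0 + 9 + 225]
  = √234
  ≈ 15.3

15.3


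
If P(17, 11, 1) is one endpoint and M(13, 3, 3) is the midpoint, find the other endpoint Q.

Q = 2M - P
  = (2·13 - 17, 2·3 - 11, 2·3 - 1)
  = (26 - 17, 6 - 11, 6 - 1)
  = (9, -5, 5)

(9, -5, 5)


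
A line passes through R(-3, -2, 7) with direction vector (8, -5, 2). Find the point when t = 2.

P(t) = R + t·d
  = (-3 + 8·2, -2 + (-5)·2, 7 + 2·2)
  = (-3 + 16, -2 - 10, 7 + 4)
  = (13, -12, 11)

(13, -12, 11)


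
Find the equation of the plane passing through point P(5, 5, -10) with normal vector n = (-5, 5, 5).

The plane through P with normal n = (a, b, c) satisfies n·(r - P) = 0,
i.e. ax + by + cz = a·x₀ + b·y₀ + c·z₀.
d = (-5)·5 + 5·5 + 5·(-10)
  = -25 + 25 - 50
  = -50
Equation: -5x + 5y + 5z = -50

-5x + 5y + 5z = -50


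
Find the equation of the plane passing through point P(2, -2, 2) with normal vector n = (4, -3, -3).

The plane through P with normal n = (a, b, c) satisfies n·(r - P) = 0,
i.e. ax + by + cz = a·x₀ + b·y₀ + c·z₀.
d = 4·2 + (-3)·(-2) + (-3)·2
  = 8 + 6 - 6
  = 8
Equation: 4x - 3y - 3z = 8

4x - 3y - 3z = 8


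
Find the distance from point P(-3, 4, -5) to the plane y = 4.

distance = |a·x₀ + b·y₀ + c·z₀ - d| / √(a² + b² + c²)
  = |0·(-3) + 1·4 + 0·(-5) - 4| / √(0² + 1² + 0²)
  = |0 + 4 + 0 - 4| / √(0 + 1 + 0)
  = |0| / √1
  = 0 / 1
  ≈ 0

0


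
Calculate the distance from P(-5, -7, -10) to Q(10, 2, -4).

d = √[(x₂-x₁)² + (y₂-y₁)² + (z₂-z₁)²]
  = √[15² + 9² + 6²]
  = √[225 + 81 + 36]
  = √342
  ≈ 18.49

18.49


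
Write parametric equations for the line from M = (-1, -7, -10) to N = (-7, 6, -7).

Direction vector d = N - M = (-7 + 1, 6 + 7, -7 + 10) = (-6, 13, 3)
Parametric form r = M + t·d:
x = -1 - 6t, y = -7 + 13t, z = -10 + 3t

x = -1 - 6t, y = -7 + 13t, z = -10 + 3t


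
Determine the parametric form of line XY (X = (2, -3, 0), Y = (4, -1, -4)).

Direction vector d = Y - X = (4 - 2, -1 + 3, -4 + 0) = (2, 2, -4)
Parametric form r = X + t·d:
x = 2 + 2t, y = -3 + 2t, z = 0 - 4t

x = 2 + 2t, y = -3 + 2t, z = 0 - 4t


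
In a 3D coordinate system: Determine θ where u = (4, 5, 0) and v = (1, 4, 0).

u·v = 4·1 + 5·4 + 0·0 = 4 + 20 + 0 = 24
|u| = √(4² + 5² + 0²) = √41 ≈ 6.403
|v| = √(1² + 4² + 0²) = √17 ≈ 4.123
cos θ = (u·v)/(|u||v|) = 24/(6.403·4.123) ≈ 0.9091
θ = arccos(0.9091) ≈ 24.62°

24.62°


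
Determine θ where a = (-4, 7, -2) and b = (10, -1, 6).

a·b = (-4)·10 + 7·(-1) + (-2)·6 = -40 - 7 - 12 = -59
|a| = √((-4)² + 7² + (-2)²) = √69 ≈ 8.307
|b| = √(10² + (-1)² + 6²) = √137 ≈ 11.7
cos θ = (a·b)/(|a||b|) = -59/(8.307·11.7) ≈ -0.6068
θ = arccos(-0.6068) ≈ 127.4°

127.4°


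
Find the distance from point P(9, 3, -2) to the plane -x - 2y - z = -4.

distance = |a·x₀ + b·y₀ + c·z₀ - d| / √(a² + b² + c²)
  = |(-1)·9 + (-2)·3 + (-1)·(-2) - (-4)| / √((-1)² + (-2)² + (-1)²)
  = |-9 - 6 + 2 + 4| / √(1 + 4 + 1)
  = |-9| / √6
  = 9 / 2.449
  ≈ 3.674

3.674


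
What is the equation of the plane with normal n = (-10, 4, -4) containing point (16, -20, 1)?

The plane through P with normal n = (a, b, c) satisfies n·(r - P) = 0,
i.e. ax + by + cz = a·x₀ + b·y₀ + c·z₀.
d = (-10)·16 + 4·(-20) + (-4)·1
  = -160 - 80 - 4
  = -244
Equation: -10x + 4y - 4z = -244

-10x + 4y - 4z = -244


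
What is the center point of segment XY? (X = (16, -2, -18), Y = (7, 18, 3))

M = ((x₁+x₂)/2, (y₁+y₂)/2, (z₁+z₂)/2)
  = ((16 + 7)/2, (-2 + 18)/2, (-18 + 3)/2)
  = (23/2, 16/2, -15/2)
  = (11.5, 8, -7.5)

(11.5, 8, -7.5)


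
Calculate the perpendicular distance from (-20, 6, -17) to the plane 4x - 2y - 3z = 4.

distance = |a·x₀ + b·y₀ + c·z₀ - d| / √(a² + b² + c²)
  = |4·(-20) + (-2)·6 + (-3)·(-17) - 4| / √(4² + (-2)² + (-3)²)
  = |-80 - 12 + 51 - 4| / √(16 + 4 + 9)
  = |-45| / √29
  = 45 / 5.385
  ≈ 8.356

8.356


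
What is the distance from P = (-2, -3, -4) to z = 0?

distance = |a·x₀ + b·y₀ + c·z₀ - d| / √(a² + b² + c²)
  = |0·(-2) + 0·(-3) + 1·(-4) - 0| / √(0² + 0² + 1²)
  = |0 + 0 - 4 + 0| / √(0 + 0 + 1)
  = |-4| / √1
  = 4 / 1
  ≈ 4

4


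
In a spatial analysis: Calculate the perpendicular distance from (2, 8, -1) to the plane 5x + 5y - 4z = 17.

distance = |a·x₀ + b·y₀ + c·z₀ - d| / √(a² + b² + c²)
  = |5·2 + 5·8 + (-4)·(-1) - 17| / √(5² + 5² + (-4)²)
  = |10 + 40 + 4 - 17| / √(25 + 25 + 16)
  = |37| / √66
  = 37 / 8.124
  ≈ 4.554

4.554


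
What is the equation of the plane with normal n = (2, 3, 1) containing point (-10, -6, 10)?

The plane through P with normal n = (a, b, c) satisfies n·(r - P) = 0,
i.e. ax + by + cz = a·x₀ + b·y₀ + c·z₀.
d = 2·(-10) + 3·(-6) + 1·10
  = -20 - 18 + 10
  = -28
Equation: 2x + 3y + z = -28

2x + 3y + z = -28


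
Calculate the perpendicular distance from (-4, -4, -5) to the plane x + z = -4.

distance = |a·x₀ + b·y₀ + c·z₀ - d| / √(a² + b² + c²)
  = |1·(-4) + 0·(-4) + 1·(-5) - (-4)| / √(1² + 0² + 1²)
  = |-4 + 0 - 5 + 4| / √(1 + 0 + 1)
  = |-5| / √2
  = 5 / 1.414
  ≈ 3.536

3.536


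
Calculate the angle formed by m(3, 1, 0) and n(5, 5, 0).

m·n = 3·5 + 1·5 + 0·0 = 15 + 5 + 0 = 20
|m| = √(3² + 1² + 0²) = √10 ≈ 3.162
|n| = √(5² + 5² + 0²) = √50 ≈ 7.071
cos θ = (m·n)/(|m||n|) = 20/(3.162·7.071) ≈ 0.8944
θ = arccos(0.8944) ≈ 26.57°

26.57°


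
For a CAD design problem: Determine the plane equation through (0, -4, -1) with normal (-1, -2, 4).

The plane through P with normal n = (a, b, c) satisfies n·(r - P) = 0,
i.e. ax + by + cz = a·x₀ + b·y₀ + c·z₀.
d = (-1)·0 + (-2)·(-4) + 4·(-1)
  = 0 + 8 - 4
  = 4
Equation: -x - 2y + 4z = 4

-x - 2y + 4z = 4


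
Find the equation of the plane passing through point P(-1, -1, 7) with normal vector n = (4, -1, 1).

The plane through P with normal n = (a, b, c) satisfies n·(r - P) = 0,
i.e. ax + by + cz = a·x₀ + b·y₀ + c·z₀.
d = 4·(-1) + (-1)·(-1) + 1·7
  = -4 + 1 + 7
  = 4
Equation: 4x - y + z = 4

4x - y + z = 4


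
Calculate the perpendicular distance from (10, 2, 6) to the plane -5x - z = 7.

distance = |a·x₀ + b·y₀ + c·z₀ - d| / √(a² + b² + c²)
  = |(-5)·10 + 0·2 + (-1)·6 - 7| / √((-5)² + 0² + (-1)²)
  = |-50 + 0 - 6 - 7| / √(25 + 0 + 1)
  = |-63| / √26
  = 63 / 5.099
  ≈ 12.36

12.36


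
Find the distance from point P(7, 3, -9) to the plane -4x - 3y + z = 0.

distance = |a·x₀ + b·y₀ + c·z₀ - d| / √(a² + b² + c²)
  = |(-4)·7 + (-3)·3 + 1·(-9) - 0| / √((-4)² + (-3)² + 1²)
  = |-28 - 9 - 9 + 0| / √(16 + 9 + 1)
  = |-46| / √26
  = 46 / 5.099
  ≈ 9.021

9.021


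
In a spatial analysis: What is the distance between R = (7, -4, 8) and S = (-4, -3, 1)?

d = √[(x₂-x₁)² + (y₂-y₁)² + (z₂-z₁)²]
  = √[(-11)² + 1² + (-7)²]
  = √[121 + 1 + 49]
  = √171
  ≈ 13.08

13.08


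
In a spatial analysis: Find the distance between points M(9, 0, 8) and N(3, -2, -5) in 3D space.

d = √[(x₂-x₁)² + (y₂-y₁)² + (z₂-z₁)²]
  = √[(-6)² + (-2)² + (-13)²]
  = √[36 + 4 + 169]
  = √209
  ≈ 14.46

14.46


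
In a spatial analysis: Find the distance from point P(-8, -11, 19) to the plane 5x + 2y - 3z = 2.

distance = |a·x₀ + b·y₀ + c·z₀ - d| / √(a² + b² + c²)
  = |5·(-8) + 2·(-11) + (-3)·19 - 2| / √(5² + 2² + (-3)²)
  = |-40 - 22 - 57 - 2| / √(25 + 4 + 9)
  = |-121| / √38
  = 121 / 6.164
  ≈ 19.63

19.63


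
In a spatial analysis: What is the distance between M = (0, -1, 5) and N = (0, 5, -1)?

d = √[(x₂-x₁)² + (y₂-y₁)² + (z₂-z₁)²]
  = √[0² + 6² + (-6)²]
  = √[0 + 36 + 36]
  = √72
  ≈ 8.485

8.485


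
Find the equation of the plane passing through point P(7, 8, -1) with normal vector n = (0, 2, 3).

The plane through P with normal n = (a, b, c) satisfies n·(r - P) = 0,
i.e. ax + by + cz = a·x₀ + b·y₀ + c·z₀.
d = 0·7 + 2·8 + 3·(-1)
  = 0 + 16 - 3
  = 13
Equation: 2y + 3z = 13

2y + 3z = 13
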